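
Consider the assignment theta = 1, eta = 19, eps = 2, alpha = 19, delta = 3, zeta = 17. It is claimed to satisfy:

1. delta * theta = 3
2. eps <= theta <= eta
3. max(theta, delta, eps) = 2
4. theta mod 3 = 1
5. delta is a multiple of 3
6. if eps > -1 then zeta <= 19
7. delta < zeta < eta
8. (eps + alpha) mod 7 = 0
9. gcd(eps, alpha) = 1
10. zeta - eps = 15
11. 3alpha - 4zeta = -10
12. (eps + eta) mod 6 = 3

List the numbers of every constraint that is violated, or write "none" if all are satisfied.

1. delta * theta = 3 * 1 = 3 — holds.
2. values 2, 1, 19; eps = 2 is not <= theta = 1 — fails.
3. max(1, 3, 2) = 3, not 2 — fails.
4. 1 mod 3 = 1 — holds.
5. 3 / 3 = 1, so 3 divides 3 — holds.
6. eps = 2 > -1, so we need zeta ≤ 19; zeta = 17 ≤ 19 — holds.
7. values 3 < 17 < 19 — holds.
8. eps + alpha = 21; 21 mod 7 = 0 — holds.
9. gcd(2, 19) = 1 — holds.
10. zeta - eps = 17 - 2 = 15 — holds.
11. 3alpha - 4zeta = 3(19) - 4(17) = -11, not -10 — fails.
12. eps + eta = 21; 21 mod 6 = 3 — holds.

Constraints 2, 3, and 11 are violated.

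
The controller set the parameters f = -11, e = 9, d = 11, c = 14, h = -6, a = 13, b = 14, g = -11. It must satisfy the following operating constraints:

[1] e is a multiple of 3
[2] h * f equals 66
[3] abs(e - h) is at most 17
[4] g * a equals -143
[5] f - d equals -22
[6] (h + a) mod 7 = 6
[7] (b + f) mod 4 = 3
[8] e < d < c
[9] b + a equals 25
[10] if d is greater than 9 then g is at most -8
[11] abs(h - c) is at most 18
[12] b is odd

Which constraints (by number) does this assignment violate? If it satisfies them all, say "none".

Constraints 6, 9, 11, and 12 do not hold.

[1] 9 / 3 = 3, so 3 divides 9 — holds.
[2] h * f = -6 * (-11) = 66 — holds.
[3] abs(9 - (-6)) = 15; 15 ≤ 17 — holds.
[4] g * a = -11 * 13 = -143 — holds.
[5] f - d = -11 - 11 = -22 — holds.
[6] h + a = 7; 7 mod 7 = 0, not 6 — fails.
[7] b + f = 3; 3 mod 4 = 3 — holds.
[8] values 9 < 11 < 14 — holds.
[9] b + a = 14 + 13 = 27, not 25 — fails.
[10] d = 11 > 9, so we need g ≤ -8; g = -11 ≤ -8 — holds.
[11] abs(-6 - 14) = 20; 20 > 18, exceeds bound 18 — fails.
[12] b = 14 is even — fails.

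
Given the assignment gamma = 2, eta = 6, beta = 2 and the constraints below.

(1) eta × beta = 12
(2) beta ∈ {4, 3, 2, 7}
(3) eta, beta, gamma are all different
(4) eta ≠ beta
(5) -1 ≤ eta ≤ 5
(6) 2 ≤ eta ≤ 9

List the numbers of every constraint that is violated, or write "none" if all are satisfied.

(1) eta × beta = 6 × 2 = 12  true
(2) beta = 2 is in {4, 3, 2, 7}  true
(3) beta = gamma = 2, not all different  false
(4) eta = 6, beta = 2; distinct  true
(5) eta = 6 is outside [-1, 5]  false
(6) eta = 6 lies in [2, 9]  true

Constraints 3 and 5 do not hold.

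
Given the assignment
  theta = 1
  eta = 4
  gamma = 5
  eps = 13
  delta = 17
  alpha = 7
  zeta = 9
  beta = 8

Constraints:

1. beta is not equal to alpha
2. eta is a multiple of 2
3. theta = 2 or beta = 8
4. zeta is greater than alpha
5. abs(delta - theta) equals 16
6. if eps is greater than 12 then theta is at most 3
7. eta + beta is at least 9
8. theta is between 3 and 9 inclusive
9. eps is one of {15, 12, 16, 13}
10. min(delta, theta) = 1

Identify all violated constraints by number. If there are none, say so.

Constraint 8 is violated.

1. beta = 8, alpha = 7; distinct  ✔
2. 4 / 2 = 2, so 2 divides 4  ✔
3. theta = 1 ≠ 2, but beta = 8 = 8 (second disjunct)  ✔
4. zeta = 9, alpha = 7; 9 > 7  ✔
5. abs(17 - 1) = 16  ✔
6. eps = 13 > 12, so we need theta ≤ 3; theta = 1 ≤ 3  ✔
7. eta + beta = 4 + 8 = 12; 12 ≥ 9  ✔
8. theta = 1 is outside [3, 9]  ✘
9. eps = 13 is in {15, 12, 16, 13}  ✔
10. min(17, 1) = 1  ✔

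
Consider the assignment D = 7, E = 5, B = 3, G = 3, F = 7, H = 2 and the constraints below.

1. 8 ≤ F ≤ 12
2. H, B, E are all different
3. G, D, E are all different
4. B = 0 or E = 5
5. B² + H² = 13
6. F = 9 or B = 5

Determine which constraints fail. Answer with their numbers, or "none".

1. F = 7 is outside [8, 12]  ✘
2. values 2, 3, 5 are pairwise distinct  ✔
3. values 3, 7, 5 are pairwise distinct  ✔
4. B = 3 ≠ 0, but E = 5 = 5 (second disjunct)  ✔
5. B² + H² = 3² + 2² = 9 + 4 = 13  ✔
6. F = 7 ≠ 9 and B = 3 ≠ 5; both disjuncts false  ✘

Violated: 1 and 6.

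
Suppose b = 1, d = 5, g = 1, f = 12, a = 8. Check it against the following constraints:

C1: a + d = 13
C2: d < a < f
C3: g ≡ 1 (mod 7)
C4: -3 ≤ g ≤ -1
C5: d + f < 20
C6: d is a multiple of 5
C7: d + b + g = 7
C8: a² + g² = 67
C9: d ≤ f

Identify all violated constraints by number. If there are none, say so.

C1: a + d = 8 + 5 = 13  OK
C2: values 5 < 8 < 12  OK
C3: 1 mod 7 = 1  OK
C4: g = 1 is outside [-3, -1]  FAIL
C5: d + f = 5 + 12 = 17; 17 < 20  OK
C6: 5 / 5 = 1, so 5 divides 5  OK
C7: d + b + g = 5 + 1 + 1 = 7  OK
C8: a² + g² = 8² + 1² = 64 + 1 = 65, not 67  FAIL
C9: d = 5, f = 12; 5 ≤ 12  OK

Constraints 4 and 8 do not hold.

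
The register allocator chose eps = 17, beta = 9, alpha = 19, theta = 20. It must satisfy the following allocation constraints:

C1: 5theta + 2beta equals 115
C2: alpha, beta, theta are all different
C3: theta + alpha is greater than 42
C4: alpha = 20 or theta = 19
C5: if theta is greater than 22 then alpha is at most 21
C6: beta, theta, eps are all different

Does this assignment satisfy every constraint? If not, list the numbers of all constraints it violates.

C1: 5theta + 2beta = 5(20) + 2(9) = 118, not 115 — violated.
C2: values 19, 9, 20 are pairwise distinct — OK.
C3: theta + alpha = 20 + 19 = 39; 39 ≤ 42, bound 42 not met — violated.
C4: alpha = 19 ≠ 20 and theta = 20 ≠ 19; both disjuncts false — violated.
C5: theta = 20, not > 22; antecedent false, conditional vacuously true — OK.
C6: values 9, 20, 17 are pairwise distinct — OK.

Constraints 1, 3, and 4 do not hold.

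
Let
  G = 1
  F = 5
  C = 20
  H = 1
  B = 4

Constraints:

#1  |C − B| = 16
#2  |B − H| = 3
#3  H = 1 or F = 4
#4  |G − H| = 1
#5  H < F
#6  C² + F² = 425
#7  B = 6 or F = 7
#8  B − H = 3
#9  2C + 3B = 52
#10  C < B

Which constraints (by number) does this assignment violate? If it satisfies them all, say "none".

The assignment fails constraints 4, 7, and 10.

#1 |20 − 4| = 16 — OK.
#2 |4 − 1| = 3 — OK.
#3 H = 1 = 1 (first disjunct) — OK.
#4 |1 − 1| = 0, not 1 — violated.
#5 H = 1, F = 5; 1 < 5 — OK.
#6 C² + F² = 20² + 5² = 400 + 25 = 425 — OK.
#7 B = 4 ≠ 6 and F = 5 ≠ 7; both disjuncts false — violated.
#8 B − H = 4 − 1 = 3 — OK.
#9 2C + 3B = 2(20) + 3(4) = 52 — OK.
#10 C = 20, B = 4; 20 ≥ 4 (want <) — violated.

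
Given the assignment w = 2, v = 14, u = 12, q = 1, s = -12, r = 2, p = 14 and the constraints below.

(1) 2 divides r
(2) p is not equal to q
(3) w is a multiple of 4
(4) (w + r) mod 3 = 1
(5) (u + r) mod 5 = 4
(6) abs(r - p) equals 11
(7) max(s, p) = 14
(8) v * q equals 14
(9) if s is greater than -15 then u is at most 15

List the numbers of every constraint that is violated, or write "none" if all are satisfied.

(1) 2 / 2 = 1, so 2 divides 2  true
(2) p = 14, q = 1; distinct  true
(3) 2 = 4*0 + 2, so 4 does not divide 2  false
(4) w + r = 4; 4 mod 3 = 1  true
(5) u + r = 14; 14 mod 5 = 4  true
(6) abs(2 - 14) = 12, not 11  false
(7) max(-12, 14) = 14  true
(8) v * q = 14 * 1 = 14  true
(9) s = -12 > -15, so we need u ≤ 15; u = 12 ≤ 15  true

Violated: 3, 6.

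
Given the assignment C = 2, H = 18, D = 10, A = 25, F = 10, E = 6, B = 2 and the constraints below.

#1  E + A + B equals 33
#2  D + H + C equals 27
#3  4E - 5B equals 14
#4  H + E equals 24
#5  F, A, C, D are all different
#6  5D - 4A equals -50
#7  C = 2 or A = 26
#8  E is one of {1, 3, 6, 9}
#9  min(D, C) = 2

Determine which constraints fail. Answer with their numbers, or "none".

Constraints 2, 5 do not hold.

#1 E + A + B = 6 + 25 + 2 = 33 — holds.
#2 D + H + C = 10 + 18 + 2 = 30, not 27 — does not hold.
#3 4E - 5B = 4(6) - 5(2) = 14 — holds.
#4 H + E = 18 + 6 = 24 — holds.
#5 F = D = 10, not all different — does not hold.
#6 5D - 4A = 5(10) - 4(25) = -50 — holds.
#7 C = 2 = 2 (first disjunct) — holds.
#8 E = 6 is in {1, 3, 6, 9} — holds.
#9 min(10, 2) = 2 — holds.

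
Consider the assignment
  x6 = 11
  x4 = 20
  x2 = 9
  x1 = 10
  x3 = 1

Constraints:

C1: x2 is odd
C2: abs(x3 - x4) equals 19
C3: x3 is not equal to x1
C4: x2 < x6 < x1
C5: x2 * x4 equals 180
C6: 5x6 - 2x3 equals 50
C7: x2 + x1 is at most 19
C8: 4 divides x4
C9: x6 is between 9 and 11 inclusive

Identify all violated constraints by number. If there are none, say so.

C1: x2 = 9 is odd  yes
C2: abs(1 - 20) = 19  yes
C3: x3 = 1, x1 = 10; distinct  yes
C4: values 9, 11, 10; x6 = 11 is not < x1 = 10  no
C5: x2 * x4 = 9 * 20 = 180  yes
C6: 5x6 - 2x3 = 5(11) - 2(1) = 53, not 50  no
C7: x2 + x1 = 9 + 10 = 19; 19 ≤ 19  yes
C8: 20 / 4 = 5, so 4 divides 20  yes
C9: x6 = 11 lies in [9, 11]  yes

No — constraints 4 and 6 are not satisfied.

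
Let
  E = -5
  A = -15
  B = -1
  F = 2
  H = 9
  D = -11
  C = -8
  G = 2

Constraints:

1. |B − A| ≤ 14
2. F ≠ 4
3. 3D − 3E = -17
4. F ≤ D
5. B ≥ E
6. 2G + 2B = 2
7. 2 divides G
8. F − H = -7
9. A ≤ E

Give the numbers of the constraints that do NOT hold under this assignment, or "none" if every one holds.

1. |-1 − (-15)| = 14; 14 ≤ 14 — satisfied.
2. F = 2, and 2 ≠ 4 — satisfied.
3. 3D − 3E = 3(-11) − 3(-5) = -18, not -17 — violated.
4. F = 2, D = -11; 2 > -11 (want ≤) — violated.
5. B = -1, E = -5; -1 ≥ -5 — satisfied.
6. 2G + 2B = 2(2) + 2(-1) = 2 — satisfied.
7. 2 / 2 = 1, so 2 divides 2 — satisfied.
8. F − H = 2 − 9 = -7 — satisfied.
9. A = -15, E = -5; -15 ≤ -5 — satisfied.

The assignment fails constraints 3 and 4.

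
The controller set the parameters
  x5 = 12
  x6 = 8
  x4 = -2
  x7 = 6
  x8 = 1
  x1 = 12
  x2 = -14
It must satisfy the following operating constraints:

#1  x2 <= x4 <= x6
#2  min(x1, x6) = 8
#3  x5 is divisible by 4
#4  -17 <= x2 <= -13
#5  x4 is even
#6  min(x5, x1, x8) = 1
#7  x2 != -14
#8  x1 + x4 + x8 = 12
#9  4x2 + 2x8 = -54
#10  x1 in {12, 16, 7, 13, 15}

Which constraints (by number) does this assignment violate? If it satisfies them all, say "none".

Constraints 7, 8 are violated.

#1 values -14 <= -2 <= 8  OK
#2 min(12, 8) = 8  OK
#3 12 / 4 = 3, so 4 divides 12  OK
#4 x2 = -14 lies in [-17, -13]  OK
#5 x4 = -2 is even  OK
#6 min(12, 12, 1) = 1  OK
#7 x2 = -14, but -14 is required to differ  FAIL
#8 x1 + x4 + x8 = 12 + (-2) + 1 = 11, not 12  FAIL
#9 4x2 + 2x8 = 4(-14) + 2(1) = -54  OK
#10 x1 = 12 is in {12, 16, 7, 13, 15}  OK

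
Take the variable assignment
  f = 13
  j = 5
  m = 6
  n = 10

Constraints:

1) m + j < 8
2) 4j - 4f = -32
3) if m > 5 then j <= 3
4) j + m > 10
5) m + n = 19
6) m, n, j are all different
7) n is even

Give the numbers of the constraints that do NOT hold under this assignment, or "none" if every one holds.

The assignment fails constraints 1, 3, and 5.

1) m + j = 6 + 5 = 11; 11 ≥ 8, bound 8 not met — does not hold.
2) 4j - 4f = 4(5) - 4(13) = -32 — holds.
3) m = 6 > 5, so we need j ≤ 3; but j = 5 > 3 — does not hold.
4) j + m = 5 + 6 = 11; 11 > 10 — holds.
5) m + n = 6 + 10 = 16, not 19 — does not hold.
6) values 6, 10, 5 are pairwise distinct — holds.
7) n = 10 is even — holds.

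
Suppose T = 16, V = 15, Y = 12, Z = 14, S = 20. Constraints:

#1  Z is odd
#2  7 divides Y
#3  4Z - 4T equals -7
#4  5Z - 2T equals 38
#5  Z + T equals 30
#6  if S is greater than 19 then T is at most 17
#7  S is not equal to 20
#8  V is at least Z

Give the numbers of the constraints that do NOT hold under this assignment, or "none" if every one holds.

#1 Z = 14 is even — violated.
#2 12 = 7*1 + 5, so 7 does not divide 12 — violated.
#3 4Z - 4T = 4(14) - 4(16) = -8, not -7 — violated.
#4 5Z - 2T = 5(14) - 2(16) = 38 — satisfied.
#5 Z + T = 14 + 16 = 30 — satisfied.
#6 S = 20 > 19, so we need T ≤ 17; T = 16 ≤ 17 — satisfied.
#7 S = 20, but 20 is required to differ — violated.
#8 V = 15, Z = 14; 15 ≥ 14 — satisfied.

Constraints 1, 2, 3, and 7 do not hold.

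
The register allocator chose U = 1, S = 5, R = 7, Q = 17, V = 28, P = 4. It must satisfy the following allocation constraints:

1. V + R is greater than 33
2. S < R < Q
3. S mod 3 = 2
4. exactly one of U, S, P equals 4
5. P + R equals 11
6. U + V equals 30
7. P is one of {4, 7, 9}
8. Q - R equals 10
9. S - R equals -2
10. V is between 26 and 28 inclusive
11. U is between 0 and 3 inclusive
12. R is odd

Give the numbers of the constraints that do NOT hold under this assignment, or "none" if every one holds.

1. V + R = 28 + 7 = 35; 35 > 33  holds
2. values 5 < 7 < 17  holds
3. 5 mod 3 = 2  holds
4. U=1, S=5, P=4; 1 of them equals 4  holds
5. P + R = 4 + 7 = 11  holds
6. U + V = 1 + 28 = 29, not 30  fails
7. P = 4 is in {4, 7, 9}  holds
8. Q - R = 17 - 7 = 10  holds
9. S - R = 5 - 7 = -2  holds
10. V = 28 lies in [26, 28]  holds
11. U = 1 lies in [0, 3]  holds
12. R = 7 is odd  holds

No — constraint 6 is not satisfied.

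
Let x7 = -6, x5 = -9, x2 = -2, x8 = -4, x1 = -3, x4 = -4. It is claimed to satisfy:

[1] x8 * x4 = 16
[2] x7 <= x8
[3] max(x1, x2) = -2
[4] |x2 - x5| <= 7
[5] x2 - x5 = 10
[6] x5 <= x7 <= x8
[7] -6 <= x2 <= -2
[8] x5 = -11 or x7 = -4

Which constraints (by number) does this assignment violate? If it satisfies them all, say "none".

No — constraints 5, 8 are not satisfied.

[1] x8 * x4 = -4 * (-4) = 16 — holds.
[2] x7 = -6, x8 = -4; -6 ≤ -4 — holds.
[3] max(-3, -2) = -2 — holds.
[4] |-2 - (-9)| = 7; 7 ≤ 7 — holds.
[5] x2 - x5 = -2 - (-9) = 7, not 10 — does not hold.
[6] values -9 <= -6 <= -4 — holds.
[7] x2 = -2 lies in [-6, -2] — holds.
[8] x5 = -9 ≠ -11 and x7 = -6 ≠ -4; both disjuncts false — does not hold.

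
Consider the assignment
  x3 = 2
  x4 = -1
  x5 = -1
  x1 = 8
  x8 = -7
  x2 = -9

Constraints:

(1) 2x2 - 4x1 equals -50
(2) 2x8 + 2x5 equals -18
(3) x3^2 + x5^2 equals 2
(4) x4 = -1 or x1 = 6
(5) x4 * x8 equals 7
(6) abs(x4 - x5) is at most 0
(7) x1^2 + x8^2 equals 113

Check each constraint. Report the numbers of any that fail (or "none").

Constraints 2 and 3 are violated.

(1) 2x2 - 4x1 = 2(-9) - 4(8) = -50 — holds.
(2) 2x8 + 2x5 = 2(-7) + 2(-1) = -16, not -18 — does not hold.
(3) x3^2 + x5^2 = 2^2 + (-1)^2 = 4 + 1 = 5, not 2 — does not hold.
(4) x4 = -1 = -1 (first disjunct) — holds.
(5) x4 * x8 = -1 * (-7) = 7 — holds.
(6) abs(-1 - (-1)) = 0; 0 ≤ 0 — holds.
(7) x1^2 + x8^2 = 8^2 + (-7)^2 = 64 + 49 = 113 — holds.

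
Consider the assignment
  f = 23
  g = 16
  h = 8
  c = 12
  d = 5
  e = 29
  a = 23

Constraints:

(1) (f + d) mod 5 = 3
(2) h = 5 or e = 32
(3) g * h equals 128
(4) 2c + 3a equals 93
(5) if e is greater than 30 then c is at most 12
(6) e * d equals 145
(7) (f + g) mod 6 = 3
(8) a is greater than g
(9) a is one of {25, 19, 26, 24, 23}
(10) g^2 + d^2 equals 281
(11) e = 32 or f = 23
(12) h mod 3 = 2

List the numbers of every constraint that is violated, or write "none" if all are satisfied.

No — constraint 2 is not satisfied.

(1) f + d = 28; 28 mod 5 = 3 — holds.
(2) h = 8 ≠ 5 and e = 29 ≠ 32; both disjuncts false — fails.
(3) g * h = 16 * 8 = 128 — holds.
(4) 2c + 3a = 2(12) + 3(23) = 93 — holds.
(5) e = 29, not > 30; antecedent false, conditional vacuously true — holds.
(6) e * d = 29 * 5 = 145 — holds.
(7) f + g = 39; 39 mod 6 = 3 — holds.
(8) a = 23, g = 16; 23 > 16 — holds.
(9) a = 23 is in {25, 19, 26, 24, 23} — holds.
(10) g^2 + d^2 = 16^2 + 5^2 = 256 + 25 = 281 — holds.
(11) e = 29 ≠ 32, but f = 23 = 23 (second disjunct) — holds.
(12) 8 mod 3 = 2 — holds.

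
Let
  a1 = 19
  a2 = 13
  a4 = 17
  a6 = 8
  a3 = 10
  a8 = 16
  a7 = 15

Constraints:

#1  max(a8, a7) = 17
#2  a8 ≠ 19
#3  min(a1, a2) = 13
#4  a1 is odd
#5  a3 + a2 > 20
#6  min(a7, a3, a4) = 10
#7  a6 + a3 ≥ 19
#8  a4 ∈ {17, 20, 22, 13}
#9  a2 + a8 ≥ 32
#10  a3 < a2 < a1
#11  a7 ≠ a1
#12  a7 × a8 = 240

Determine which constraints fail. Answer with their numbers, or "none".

#1 max(16, 15) = 16, not 17 — does not hold.
#2 a8 = 16, and 16 ≠ 19 — holds.
#3 min(19, 13) = 13 — holds.
#4 a1 = 19 is odd — holds.
#5 a3 + a2 = 10 + 13 = 23; 23 > 20 — holds.
#6 min(15, 10, 17) = 10 — holds.
#7 a6 + a3 = 8 + 10 = 18; 18 < 19, bound 19 not met — does not hold.
#8 a4 = 17 is in {17, 20, 22, 13} — holds.
#9 a2 + a8 = 13 + 16 = 29; 29 < 32, bound 32 not met — does not hold.
#10 values 10 < 13 < 19 — holds.
#11 a7 = 15, a1 = 19; distinct — holds.
#12 a7 × a8 = 15 × 16 = 240 — holds.

Constraints 1, 7, and 9 do not hold.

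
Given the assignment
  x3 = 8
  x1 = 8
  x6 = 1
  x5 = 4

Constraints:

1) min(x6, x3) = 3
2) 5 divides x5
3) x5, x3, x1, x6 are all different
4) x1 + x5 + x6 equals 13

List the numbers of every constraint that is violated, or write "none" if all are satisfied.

1) min(1, 8) = 1, not 3 — does not hold.
2) 4 = 5*0 + 4, so 5 does not divide 4 — does not hold.
3) x3 = x1 = 8, not all different — does not hold.
4) x1 + x5 + x6 = 8 + 4 + 1 = 13 — holds.

No — constraints 1, 2, and 3 are not satisfied.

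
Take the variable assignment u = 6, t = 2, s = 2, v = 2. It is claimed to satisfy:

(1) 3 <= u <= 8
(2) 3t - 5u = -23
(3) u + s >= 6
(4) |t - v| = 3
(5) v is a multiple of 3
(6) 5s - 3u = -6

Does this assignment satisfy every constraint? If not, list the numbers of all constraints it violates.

Constraints 2, 4, 5, and 6 do not hold.

(1) u = 6 lies in [3, 8] — OK.
(2) 3t - 5u = 3(2) - 5(6) = -24, not -23 — violated.
(3) u + s = 6 + 2 = 8; 8 ≥ 6 — OK.
(4) |2 - 2| = 0, not 3 — violated.
(5) 2 = 3*0 + 2, so 3 does not divide 2 — violated.
(6) 5s - 3u = 5(2) - 3(6) = -8, not -6 — violated.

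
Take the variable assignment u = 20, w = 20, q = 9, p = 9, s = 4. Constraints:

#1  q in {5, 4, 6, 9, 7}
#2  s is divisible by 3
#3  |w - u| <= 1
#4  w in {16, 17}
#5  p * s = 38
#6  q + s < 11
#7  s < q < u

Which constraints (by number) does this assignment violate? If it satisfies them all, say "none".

No — constraints 2, 4, 5, and 6 are not satisfied.

#1 q = 9 is in {5, 4, 6, 9, 7}  ✔
#2 4 = 3*1 + 1, so 3 does not divide 4  ✘
#3 |20 - 20| = 0; 0 ≤ 1  ✔
#4 w = 20 is not in {16, 17}  ✘
#5 p * s = 9 * 4 = 36, not 38  ✘
#6 q + s = 9 + 4 = 13; 13 ≥ 11, bound 11 not met  ✘
#7 values 4 < 9 < 20  ✔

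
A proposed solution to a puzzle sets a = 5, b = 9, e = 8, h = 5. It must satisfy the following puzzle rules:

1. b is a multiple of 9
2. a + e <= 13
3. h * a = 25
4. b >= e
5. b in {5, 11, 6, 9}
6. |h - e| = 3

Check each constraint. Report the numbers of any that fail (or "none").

1. 9 / 9 = 1, so 9 divides 9  ✓
2. a + e = 5 + 8 = 13; 13 ≤ 13  ✓
3. h * a = 5 * 5 = 25  ✓
4. b = 9, e = 8; 9 ≥ 8  ✓
5. b = 9 is in {5, 11, 6, 9}  ✓
6. |5 - 8| = 3  ✓

None — every constraint holds.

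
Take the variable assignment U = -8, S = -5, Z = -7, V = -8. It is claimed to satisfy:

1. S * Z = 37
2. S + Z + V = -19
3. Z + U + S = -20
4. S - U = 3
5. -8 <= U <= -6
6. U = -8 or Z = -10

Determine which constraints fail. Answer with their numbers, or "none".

1. S * Z = -5 * (-7) = 35, not 37  fails
2. S + Z + V = -5 + (-7) + (-8) = -20, not -19  fails
3. Z + U + S = -7 + (-8) + (-5) = -20  holds
4. S - U = -5 - (-8) = 3  holds
5. U = -8 lies in [-8, -6]  holds
6. U = -8 = -8 (first disjunct)  holds

Constraints 1 and 2 do not hold.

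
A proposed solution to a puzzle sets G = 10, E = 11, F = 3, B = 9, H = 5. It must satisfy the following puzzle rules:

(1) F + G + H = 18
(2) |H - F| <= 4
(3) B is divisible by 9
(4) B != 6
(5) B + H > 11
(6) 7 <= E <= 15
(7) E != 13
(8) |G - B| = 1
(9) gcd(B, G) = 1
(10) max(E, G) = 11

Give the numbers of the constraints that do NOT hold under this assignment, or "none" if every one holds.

No violations.

(1) F + G + H = 3 + 10 + 5 = 18  ✓
(2) |5 - 3| = 2; 2 ≤ 4  ✓
(3) 9 / 9 = 1, so 9 divides 9  ✓
(4) B = 9, and 9 ≠ 6  ✓
(5) B + H = 9 + 5 = 14; 14 > 11  ✓
(6) E = 11 lies in [7, 15]  ✓
(7) E = 11, and 11 ≠ 13  ✓
(8) |10 - 9| = 1  ✓
(9) gcd(9, 10) = 1  ✓
(10) max(11, 10) = 11  ✓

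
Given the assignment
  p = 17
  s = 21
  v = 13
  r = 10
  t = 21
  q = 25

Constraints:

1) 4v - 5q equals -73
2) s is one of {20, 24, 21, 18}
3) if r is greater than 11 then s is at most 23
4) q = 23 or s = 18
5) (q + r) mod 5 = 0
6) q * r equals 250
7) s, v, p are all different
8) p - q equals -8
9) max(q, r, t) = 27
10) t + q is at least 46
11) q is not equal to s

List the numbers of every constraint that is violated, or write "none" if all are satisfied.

Violated: 4, 9.

1) 4v - 5q = 4(13) - 5(25) = -73 — OK.
2) s = 21 is in {20, 24, 21, 18} — OK.
3) r = 10, not > 11; antecedent false, conditional vacuously true — OK.
4) q = 25 ≠ 23 and s = 21 ≠ 18; both disjuncts false — violated.
5) q + r = 35; 35 mod 5 = 0 — OK.
6) q * r = 25 * 10 = 250 — OK.
7) values 21, 13, 17 are pairwise distinct — OK.
8) p - q = 17 - 25 = -8 — OK.
9) max(25, 10, 21) = 25, not 27 — violated.
10) t + q = 21 + 25 = 46; 46 ≥ 46 — OK.
11) q = 25, s = 21; distinct — OK.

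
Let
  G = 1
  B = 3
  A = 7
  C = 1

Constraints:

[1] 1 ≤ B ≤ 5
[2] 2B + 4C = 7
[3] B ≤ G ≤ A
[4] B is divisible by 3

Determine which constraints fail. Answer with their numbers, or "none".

[1] B = 3 lies in [1, 5] — OK.
[2] 2B + 4C = 2(3) + 4(1) = 10, not 7 — violated.
[3] values 3, 1, 7; B = 3 is not ≤ G = 1 — violated.
[4] 3 / 3 = 1, so 3 divides 3 — OK.

Violated: 2, 3.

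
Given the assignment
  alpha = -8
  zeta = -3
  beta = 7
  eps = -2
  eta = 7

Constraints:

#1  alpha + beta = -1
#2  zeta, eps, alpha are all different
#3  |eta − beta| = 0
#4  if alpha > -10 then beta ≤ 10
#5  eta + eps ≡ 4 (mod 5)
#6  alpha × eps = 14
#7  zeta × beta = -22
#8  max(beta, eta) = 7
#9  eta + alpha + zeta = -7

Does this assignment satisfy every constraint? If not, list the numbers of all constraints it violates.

Constraints 5, 6, 7, 9 do not hold.

#1 alpha + beta = -8 + 7 = -1 — holds.
#2 values -3, -2, -8 are pairwise distinct — holds.
#3 |7 − 7| = 0 — holds.
#4 alpha = -8 > -10, so we need beta ≤ 10; beta = 7 ≤ 10 — holds.
#5 eta + eps = 5; 5 mod 5 = 0, not 4 — does not hold.
#6 alpha × eps = -8 × (-2) = 16, not 14 — does not hold.
#7 zeta × beta = -3 × 7 = -21, not -22 — does not hold.
#8 max(7, 7) = 7 — holds.
#9 eta + alpha + zeta = 7 + (-8) + (-3) = -4, not -7 — does not hold.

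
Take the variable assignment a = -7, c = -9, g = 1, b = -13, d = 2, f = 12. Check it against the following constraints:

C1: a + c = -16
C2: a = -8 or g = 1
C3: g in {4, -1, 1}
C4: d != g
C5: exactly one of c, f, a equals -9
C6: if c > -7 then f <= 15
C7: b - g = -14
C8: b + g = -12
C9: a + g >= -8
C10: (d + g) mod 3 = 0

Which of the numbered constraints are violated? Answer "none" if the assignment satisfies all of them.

C1: a + c = -7 + (-9) = -16 — holds.
C2: a = -7 ≠ -8, but g = 1 = 1 (second disjunct) — holds.
C3: g = 1 is in {4, -1, 1} — holds.
C4: d = 2, g = 1; distinct — holds.
C5: c=-9, f=12, a=-7; 1 of them equals -9 — holds.
C6: c = -9, not > -7; antecedent false, conditional vacuously true — holds.
C7: b - g = -13 - 1 = -14 — holds.
C8: b + g = -13 + 1 = -12 — holds.
C9: a + g = -7 + 1 = -6; -6 ≥ -8 — holds.
C10: d + g = 3; 3 mod 3 = 0 — holds.

The assignment satisfies every constraint.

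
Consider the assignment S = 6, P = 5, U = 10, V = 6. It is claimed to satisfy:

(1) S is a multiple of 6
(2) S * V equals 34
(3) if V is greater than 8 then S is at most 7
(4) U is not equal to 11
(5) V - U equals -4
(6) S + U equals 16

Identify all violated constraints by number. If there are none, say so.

No — constraint 2 is not satisfied.

(1) 6 / 6 = 1, so 6 divides 6  ✔
(2) S * V = 6 * 6 = 36, not 34  ✘
(3) V = 6, not > 8; antecedent false, conditional vacuously true  ✔
(4) U = 10, and 10 ≠ 11  ✔
(5) V - U = 6 - 10 = -4  ✔
(6) S + U = 6 + 10 = 16  ✔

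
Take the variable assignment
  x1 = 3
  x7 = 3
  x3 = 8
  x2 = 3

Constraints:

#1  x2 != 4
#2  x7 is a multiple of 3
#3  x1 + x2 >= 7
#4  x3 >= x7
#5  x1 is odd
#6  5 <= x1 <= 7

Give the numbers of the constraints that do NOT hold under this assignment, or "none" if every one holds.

#1 x2 = 3, and 3 ≠ 4  holds
#2 3 / 3 = 1, so 3 divides 3  holds
#3 x1 + x2 = 3 + 3 = 6; 6 < 7, bound 7 not met  fails
#4 x3 = 8, x7 = 3; 8 ≥ 3  holds
#5 x1 = 3 is odd  holds
#6 x1 = 3 is outside [5, 7]  fails

Constraints 3, 6 do not hold.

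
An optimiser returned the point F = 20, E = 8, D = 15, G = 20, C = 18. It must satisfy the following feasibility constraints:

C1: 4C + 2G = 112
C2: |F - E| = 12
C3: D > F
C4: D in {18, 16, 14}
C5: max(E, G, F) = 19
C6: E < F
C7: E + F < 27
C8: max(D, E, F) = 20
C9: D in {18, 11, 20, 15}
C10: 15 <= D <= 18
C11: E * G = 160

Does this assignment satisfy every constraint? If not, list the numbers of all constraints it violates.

C1: 4C + 2G = 4(18) + 2(20) = 112 — holds.
C2: |20 - 8| = 12 — holds.
C3: D = 15, F = 20; 15 ≤ 20 (want >) — fails.
C4: D = 15 is not in {18, 16, 14} — fails.
C5: max(8, 20, 20) = 20, not 19 — fails.
C6: E = 8, F = 20; 8 < 20 — holds.
C7: E + F = 8 + 20 = 28; 28 ≥ 27, bound 27 not met — fails.
C8: max(15, 8, 20) = 20 — holds.
C9: D = 15 is in {18, 11, 20, 15} — holds.
C10: D = 15 lies in [15, 18] — holds.
C11: E * G = 8 * 20 = 160 — holds.

Violated: 3, 4, 5, 7.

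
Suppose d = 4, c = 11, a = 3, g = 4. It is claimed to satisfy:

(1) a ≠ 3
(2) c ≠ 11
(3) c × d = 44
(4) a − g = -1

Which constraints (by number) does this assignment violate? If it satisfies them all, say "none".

(1) a = 3, but 3 is required to differ  false
(2) c = 11, but 11 is required to differ  false
(3) c × d = 11 × 4 = 44  true
(4) a − g = 3 − 4 = -1  true

The assignment fails constraints 1, 2.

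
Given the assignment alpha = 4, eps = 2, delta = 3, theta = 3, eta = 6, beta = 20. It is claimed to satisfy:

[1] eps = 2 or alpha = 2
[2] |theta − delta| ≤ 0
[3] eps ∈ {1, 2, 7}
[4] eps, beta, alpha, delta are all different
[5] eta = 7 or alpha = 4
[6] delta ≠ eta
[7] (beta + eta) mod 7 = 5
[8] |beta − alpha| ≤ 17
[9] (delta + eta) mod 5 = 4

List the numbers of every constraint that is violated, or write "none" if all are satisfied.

The assignment satisfies every constraint.

[1] eps = 2 = 2 (first disjunct) — holds.
[2] |3 − 3| = 0; 0 ≤ 0 — holds.
[3] eps = 2 is in {1, 2, 7} — holds.
[4] values 2, 20, 4, 3 are pairwise distinct — holds.
[5] eta = 6 ≠ 7, but alpha = 4 = 4 (second disjunct) — holds.
[6] delta = 3, eta = 6; distinct — holds.
[7] beta + eta = 26; 26 mod 7 = 5 — holds.
[8] |20 − 4| = 16; 16 ≤ 17 — holds.
[9] delta + eta = 9; 9 mod 5 = 4 — holds.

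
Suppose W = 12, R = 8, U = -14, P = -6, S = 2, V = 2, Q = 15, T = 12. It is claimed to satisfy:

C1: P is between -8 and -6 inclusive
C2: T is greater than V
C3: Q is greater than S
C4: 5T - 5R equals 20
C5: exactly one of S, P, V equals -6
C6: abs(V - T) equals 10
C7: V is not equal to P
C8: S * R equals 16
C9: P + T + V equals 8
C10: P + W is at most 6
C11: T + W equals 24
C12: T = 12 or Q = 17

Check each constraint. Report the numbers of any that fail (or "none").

C1: P = -6 lies in [-8, -6]  OK
C2: T = 12, V = 2; 12 > 2  OK
C3: Q = 15, S = 2; 15 > 2  OK
C4: 5T - 5R = 5(12) - 5(8) = 20  OK
C5: S=2, P=-6, V=2; 1 of them equals -6  OK
C6: abs(2 - 12) = 10  OK
C7: V = 2, P = -6; distinct  OK
C8: S * R = 2 * 8 = 16  OK
C9: P + T + V = -6 + 12 + 2 = 8  OK
C10: P + W = -6 + 12 = 6; 6 ≤ 6  OK
C11: T + W = 12 + 12 = 24  OK
C12: T = 12 = 12 (first disjunct)  OK

No violations.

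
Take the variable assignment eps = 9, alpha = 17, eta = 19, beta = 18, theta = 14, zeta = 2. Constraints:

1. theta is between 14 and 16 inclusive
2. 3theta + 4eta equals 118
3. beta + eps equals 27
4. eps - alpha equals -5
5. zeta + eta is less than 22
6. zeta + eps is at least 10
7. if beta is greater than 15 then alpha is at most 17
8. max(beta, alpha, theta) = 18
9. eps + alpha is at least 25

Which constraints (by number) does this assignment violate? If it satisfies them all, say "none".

Constraint 4 is violated.

1. theta = 14 lies in [14, 16]  ✓
2. 3theta + 4eta = 3(14) + 4(19) = 118  ✓
3. beta + eps = 18 + 9 = 27  ✓
4. eps - alpha = 9 - 17 = -8, not -5  ✗
5. zeta + eta = 2 + 19 = 21; 21 < 22  ✓
6. zeta + eps = 2 + 9 = 11; 11 ≥ 10  ✓
7. beta = 18 > 15, so we need alpha ≤ 17; alpha = 17 ≤ 17  ✓
8. max(18, 17, 14) = 18  ✓
9. eps + alpha = 9 + 17 = 26; 26 ≥ 25  ✓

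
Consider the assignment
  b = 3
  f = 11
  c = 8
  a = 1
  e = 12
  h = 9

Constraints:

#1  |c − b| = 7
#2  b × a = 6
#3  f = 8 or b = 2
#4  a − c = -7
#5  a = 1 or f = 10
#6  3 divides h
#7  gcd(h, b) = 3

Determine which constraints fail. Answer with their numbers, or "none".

#1 |8 − 3| = 5, not 7  no
#2 b × a = 3 × 1 = 3, not 6  no
#3 f = 11 ≠ 8 and b = 3 ≠ 2; both disjuncts false  no
#4 a − c = 1 − 8 = -7  yes
#5 a = 1 = 1 (first disjunct)  yes
#6 9 / 3 = 3, so 3 divides 9  yes
#7 gcd(9, 3) = 3  yes

Violated: 1, 2, and 3.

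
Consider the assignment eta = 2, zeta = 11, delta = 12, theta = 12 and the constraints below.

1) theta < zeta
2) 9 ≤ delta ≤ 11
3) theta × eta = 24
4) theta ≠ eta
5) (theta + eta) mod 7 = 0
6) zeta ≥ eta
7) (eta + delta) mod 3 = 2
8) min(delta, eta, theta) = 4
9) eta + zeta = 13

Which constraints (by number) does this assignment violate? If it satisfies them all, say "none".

Violated: 1, 2, and 8.

1) theta = 12, zeta = 11; 12 ≥ 11 (want <) — fails.
2) delta = 12 is outside [9, 11] — fails.
3) theta × eta = 12 × 2 = 24 — holds.
4) theta = 12, eta = 2; distinct — holds.
5) theta + eta = 14; 14 mod 7 = 0 — holds.
6) zeta = 11, eta = 2; 11 ≥ 2 — holds.
7) eta + delta = 14; 14 mod 3 = 2 — holds.
8) min(12, 2, 12) = 2, not 4 — fails.
9) eta + zeta = 2 + 11 = 13 — holds.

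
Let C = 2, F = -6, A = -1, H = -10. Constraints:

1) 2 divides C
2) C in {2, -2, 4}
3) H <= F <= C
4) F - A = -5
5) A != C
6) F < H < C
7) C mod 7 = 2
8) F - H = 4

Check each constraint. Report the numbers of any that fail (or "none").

Constraint 6 does not hold.

1) 2 / 2 = 1, so 2 divides 2 — holds.
2) C = 2 is in {2, -2, 4} — holds.
3) values -10 <= -6 <= 2 — holds.
4) F - A = -6 - (-1) = -5 — holds.
5) A = -1, C = 2; distinct — holds.
6) values -6, -10, 2; F = -6 is not < H = -10 — fails.
7) 2 mod 7 = 2 — holds.
8) F - H = -6 - (-10) = 4 — holds.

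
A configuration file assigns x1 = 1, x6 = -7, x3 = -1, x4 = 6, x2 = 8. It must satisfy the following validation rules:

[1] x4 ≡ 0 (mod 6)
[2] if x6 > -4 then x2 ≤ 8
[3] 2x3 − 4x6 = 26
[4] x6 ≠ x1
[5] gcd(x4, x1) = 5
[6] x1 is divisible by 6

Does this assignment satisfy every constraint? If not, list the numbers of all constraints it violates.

[1] 6 mod 6 = 0  yes
[2] x6 = -7, not > -4; antecedent false, conditional vacuously true  yes
[3] 2x3 − 4x6 = 2(-1) − 4(-7) = 26  yes
[4] x6 = -7, x1 = 1; distinct  yes
[5] gcd(6, 1) = 1, not 5  no
[6] 1 = 6×0 + 1, so 6 does not divide 1  no

The assignment fails constraints 5, 6.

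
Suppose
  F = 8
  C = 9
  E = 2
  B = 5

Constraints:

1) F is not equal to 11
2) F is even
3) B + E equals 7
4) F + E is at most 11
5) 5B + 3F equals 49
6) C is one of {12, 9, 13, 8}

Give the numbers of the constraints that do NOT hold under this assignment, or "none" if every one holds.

1) F = 8, and 8 ≠ 11  yes
2) F = 8 is even  yes
3) B + E = 5 + 2 = 7  yes
4) F + E = 8 + 2 = 10; 10 ≤ 11  yes
5) 5B + 3F = 5(5) + 3(8) = 49  yes
6) C = 9 is in {12, 9, 13, 8}  yes

The assignment satisfies every constraint.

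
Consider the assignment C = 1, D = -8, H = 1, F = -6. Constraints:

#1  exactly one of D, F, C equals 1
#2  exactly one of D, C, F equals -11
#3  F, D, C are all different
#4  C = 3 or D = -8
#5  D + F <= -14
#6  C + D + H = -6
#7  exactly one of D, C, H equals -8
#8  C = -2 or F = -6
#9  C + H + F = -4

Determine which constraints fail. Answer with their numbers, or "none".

#1 D=-8, F=-6, C=1; 1 of them equals 1 — satisfied.
#2 D=-8, C=1, F=-6; 0 of them equal -11, not exactly one — violated.
#3 values -6, -8, 1 are pairwise distinct — satisfied.
#4 C = 1 ≠ 3, but D = -8 = -8 (second disjunct) — satisfied.
#5 D + F = -8 + (-6) = -14; -14 ≤ -14 — satisfied.
#6 C + D + H = 1 + (-8) + 1 = -6 — satisfied.
#7 D=-8, C=1, H=1; 1 of them equals -8 — satisfied.
#8 C = 1 ≠ -2, but F = -6 = -6 (second disjunct) — satisfied.
#9 C + H + F = 1 + 1 + (-6) = -4 — satisfied.

Constraint 2 is violated.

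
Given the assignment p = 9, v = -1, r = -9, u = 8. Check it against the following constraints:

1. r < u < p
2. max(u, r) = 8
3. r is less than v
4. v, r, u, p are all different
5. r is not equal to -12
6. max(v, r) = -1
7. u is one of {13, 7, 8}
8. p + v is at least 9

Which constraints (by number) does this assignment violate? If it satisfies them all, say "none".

The assignment fails constraint 8.

1. values -9 < 8 < 9 — satisfied.
2. max(8, -9) = 8 — satisfied.
3. r = -9, v = -1; -9 < -1 — satisfied.
4. values -1, -9, 8, 9 are pairwise distinct — satisfied.
5. r = -9, and -9 ≠ -12 — satisfied.
6. max(-1, -9) = -1 — satisfied.
7. u = 8 is in {13, 7, 8} — satisfied.
8. p + v = 9 + (-1) = 8; 8 < 9, bound 9 not met — violated.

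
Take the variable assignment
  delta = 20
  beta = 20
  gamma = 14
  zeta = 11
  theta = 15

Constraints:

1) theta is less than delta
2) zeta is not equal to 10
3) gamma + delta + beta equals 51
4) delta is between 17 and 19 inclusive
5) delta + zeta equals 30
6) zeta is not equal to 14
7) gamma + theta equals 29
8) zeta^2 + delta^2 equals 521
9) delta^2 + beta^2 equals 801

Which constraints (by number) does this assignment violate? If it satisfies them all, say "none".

Constraints 3, 4, 5, 9 do not hold.

1) theta = 15, delta = 20; 15 < 20 — holds.
2) zeta = 11, and 11 ≠ 10 — holds.
3) gamma + delta + beta = 14 + 20 + 20 = 54, not 51 — fails.
4) delta = 20 is outside [17, 19] — fails.
5) delta + zeta = 20 + 11 = 31, not 30 — fails.
6) zeta = 11, and 11 ≠ 14 — holds.
7) gamma + theta = 14 + 15 = 29 — holds.
8) zeta^2 + delta^2 = 11^2 + 20^2 = 121 + 400 = 521 — holds.
9) delta^2 + beta^2 = 20^2 + 20^2 = 400 + 400 = 800, not 801 — fails.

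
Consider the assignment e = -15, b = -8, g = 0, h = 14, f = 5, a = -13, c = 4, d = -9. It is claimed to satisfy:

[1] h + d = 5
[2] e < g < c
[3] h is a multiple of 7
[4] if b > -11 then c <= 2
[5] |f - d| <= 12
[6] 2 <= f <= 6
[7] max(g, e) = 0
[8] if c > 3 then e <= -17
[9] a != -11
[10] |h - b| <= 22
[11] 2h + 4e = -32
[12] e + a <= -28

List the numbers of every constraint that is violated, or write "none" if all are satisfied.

Constraints 4, 5, and 8 do not hold.

[1] h + d = 14 + (-9) = 5 — satisfied.
[2] values -15 < 0 < 4 — satisfied.
[3] 14 / 7 = 2, so 7 divides 14 — satisfied.
[4] b = -8 > -11, so we need c ≤ 2; but c = 4 > 2 — violated.
[5] |5 - (-9)| = 14; 14 > 12, exceeds bound 12 — violated.
[6] f = 5 lies in [2, 6] — satisfied.
[7] max(0, -15) = 0 — satisfied.
[8] c = 4 > 3, so we need e ≤ -17; but e = -15 > -17 — violated.
[9] a = -13, and -13 ≠ -11 — satisfied.
[10] |14 - (-8)| = 22; 22 ≤ 22 — satisfied.
[11] 2h + 4e = 2(14) + 4(-15) = -32 — satisfied.
[12] e + a = -15 + (-13) = -28; -28 ≤ -28 — satisfied.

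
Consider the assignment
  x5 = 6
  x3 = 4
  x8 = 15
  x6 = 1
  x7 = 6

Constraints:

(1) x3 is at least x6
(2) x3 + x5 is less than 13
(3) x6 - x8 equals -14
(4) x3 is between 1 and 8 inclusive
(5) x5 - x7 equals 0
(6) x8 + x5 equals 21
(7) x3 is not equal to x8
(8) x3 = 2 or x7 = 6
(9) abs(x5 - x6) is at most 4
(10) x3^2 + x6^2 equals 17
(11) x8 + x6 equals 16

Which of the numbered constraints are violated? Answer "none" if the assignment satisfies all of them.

(1) x3 = 4, x6 = 1; 4 ≥ 1 — satisfied.
(2) x3 + x5 = 4 + 6 = 10; 10 < 13 — satisfied.
(3) x6 - x8 = 1 - 15 = -14 — satisfied.
(4) x3 = 4 lies in [1, 8] — satisfied.
(5) x5 - x7 = 6 - 6 = 0 — satisfied.
(6) x8 + x5 = 15 + 6 = 21 — satisfied.
(7) x3 = 4, x8 = 15; distinct — satisfied.
(8) x3 = 4 ≠ 2, but x7 = 6 = 6 (second disjunct) — satisfied.
(9) abs(6 - 1) = 5; 5 > 4, exceeds bound 4 — violated.
(10) x3^2 + x6^2 = 4^2 + 1^2 = 16 + 1 = 17 — satisfied.
(11) x8 + x6 = 15 + 1 = 16 — satisfied.

Constraint 9 is violated.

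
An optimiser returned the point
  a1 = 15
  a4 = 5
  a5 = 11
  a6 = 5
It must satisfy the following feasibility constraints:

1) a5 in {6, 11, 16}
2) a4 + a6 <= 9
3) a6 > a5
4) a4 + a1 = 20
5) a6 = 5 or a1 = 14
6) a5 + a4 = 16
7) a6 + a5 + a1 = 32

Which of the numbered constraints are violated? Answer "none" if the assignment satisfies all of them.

1) a5 = 11 is in {6, 11, 16} — holds.
2) a4 + a6 = 5 + 5 = 10; 10 > 9, bound 9 not met — does not hold.
3) a6 = 5, a5 = 11; 5 ≤ 11 (want >) — does not hold.
4) a4 + a1 = 5 + 15 = 20 — holds.
5) a6 = 5 = 5 (first disjunct) — holds.
6) a5 + a4 = 11 + 5 = 16 — holds.
7) a6 + a5 + a1 = 5 + 11 + 15 = 31, not 32 — does not hold.

The assignment fails constraints 2, 3, and 7.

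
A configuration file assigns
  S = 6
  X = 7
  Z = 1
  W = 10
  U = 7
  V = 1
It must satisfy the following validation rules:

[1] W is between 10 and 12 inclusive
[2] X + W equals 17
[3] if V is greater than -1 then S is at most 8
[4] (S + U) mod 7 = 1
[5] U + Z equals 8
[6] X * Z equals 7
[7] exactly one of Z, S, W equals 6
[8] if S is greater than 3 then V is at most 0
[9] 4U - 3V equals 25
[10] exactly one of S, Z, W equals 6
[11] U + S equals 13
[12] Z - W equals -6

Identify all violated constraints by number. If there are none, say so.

No — constraints 4, 8, and 12 are not satisfied.

[1] W = 10 lies in [10, 12]  ✔
[2] X + W = 7 + 10 = 17  ✔
[3] V = 1 > -1, so we need S ≤ 8; S = 6 ≤ 8  ✔
[4] S + U = 13; 13 mod 7 = 6, not 1  ✘
[5] U + Z = 7 + 1 = 8  ✔
[6] X * Z = 7 * 1 = 7  ✔
[7] Z=1, S=6, W=10; 1 of them equals 6  ✔
[8] S = 6 > 3, so we need V ≤ 0; but V = 1 > 0  ✘
[9] 4U - 3V = 4(7) - 3(1) = 25  ✔
[10] S=6, Z=1, W=10; 1 of them equals 6  ✔
[11] U + S = 7 + 6 = 13  ✔
[12] Z - W = 1 - 10 = -9, not -6  ✘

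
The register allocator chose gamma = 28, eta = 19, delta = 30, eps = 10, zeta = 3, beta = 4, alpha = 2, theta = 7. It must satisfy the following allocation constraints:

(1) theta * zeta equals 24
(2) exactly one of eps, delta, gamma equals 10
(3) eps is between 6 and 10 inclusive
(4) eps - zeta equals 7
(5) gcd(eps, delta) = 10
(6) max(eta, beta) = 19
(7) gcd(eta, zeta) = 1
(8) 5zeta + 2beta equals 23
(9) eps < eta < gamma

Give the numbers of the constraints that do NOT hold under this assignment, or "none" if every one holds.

(1) theta * zeta = 7 * 3 = 21, not 24 — does not hold.
(2) eps=10, delta=30, gamma=28; 1 of them equals 10 — holds.
(3) eps = 10 lies in [6, 10] — holds.
(4) eps - zeta = 10 - 3 = 7 — holds.
(5) gcd(10, 30) = 10 — holds.
(6) max(19, 4) = 19 — holds.
(7) gcd(19, 3) = 1 — holds.
(8) 5zeta + 2beta = 5(3) + 2(4) = 23 — holds.
(9) values 10 < 19 < 28 — holds.

Constraint 1 is violated.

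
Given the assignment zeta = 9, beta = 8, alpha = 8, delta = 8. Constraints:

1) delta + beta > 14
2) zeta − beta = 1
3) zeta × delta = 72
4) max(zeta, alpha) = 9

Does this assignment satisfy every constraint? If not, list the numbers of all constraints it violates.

Yes — all constraints hold.

1) delta + beta = 8 + 8 = 16; 16 > 14  yes
2) zeta − beta = 9 − 8 = 1  yes
3) zeta × delta = 9 × 8 = 72  yes
4) max(9, 8) = 9  yes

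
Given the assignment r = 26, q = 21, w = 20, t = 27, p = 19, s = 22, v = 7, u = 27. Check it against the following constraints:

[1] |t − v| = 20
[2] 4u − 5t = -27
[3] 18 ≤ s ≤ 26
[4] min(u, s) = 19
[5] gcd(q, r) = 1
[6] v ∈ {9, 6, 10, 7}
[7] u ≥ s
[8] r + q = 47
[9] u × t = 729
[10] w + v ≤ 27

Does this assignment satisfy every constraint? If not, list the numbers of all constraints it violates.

Violated: 4.

[1] |27 − 7| = 20 — OK.
[2] 4u − 5t = 4(27) − 5(27) = -27 — OK.
[3] s = 22 lies in [18, 26] — OK.
[4] min(27, 22) = 22, not 19 — violated.
[5] gcd(21, 26) = 1 — OK.
[6] v = 7 is in {9, 6, 10, 7} — OK.
[7] u = 27, s = 22; 27 ≥ 22 — OK.
[8] r + q = 26 + 21 = 47 — OK.
[9] u × t = 27 × 27 = 729 — OK.
[10] w + v = 20 + 7 = 27; 27 ≤ 27 — OK.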